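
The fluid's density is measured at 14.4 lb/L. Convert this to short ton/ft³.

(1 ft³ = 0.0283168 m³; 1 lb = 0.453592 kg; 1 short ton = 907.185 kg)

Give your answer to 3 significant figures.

14.4 lb/L × 0.453592 kg/lb ÷ 0.001 m³/L = 6531.72 kg/m³
6531.72 kg/m³ ÷ 907.185 kg/short ton × 0.0283168 m³/ft³ = 0.203881 short ton/ft³

0.204 short ton/ft³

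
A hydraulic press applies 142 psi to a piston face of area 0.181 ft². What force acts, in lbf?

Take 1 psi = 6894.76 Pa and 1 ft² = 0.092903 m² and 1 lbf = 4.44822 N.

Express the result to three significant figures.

142 psi × 6894.76 = 979056 Pa
0.181 ft² × 0.092903 = 0.0168154 m²
F = P × A = 979056 Pa × 0.0168154 m² = 16463.2 N
16463.2 N ÷ (4.44822 N/lbf) = 3701.08 lbf

3700 lbf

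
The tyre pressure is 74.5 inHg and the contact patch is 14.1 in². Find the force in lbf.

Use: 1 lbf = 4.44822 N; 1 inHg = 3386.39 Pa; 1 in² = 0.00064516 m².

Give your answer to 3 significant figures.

74.5 inHg × 3386.39 → 252286 Pa
14.1 in² × 0.00064516 → 0.00909676 m²
F = P × A = 252286 Pa × 0.00909676 m² = 2294.99 N
2294.99 N ÷ (4.44822 N/lbf) = 515.934 lbf

516 lbf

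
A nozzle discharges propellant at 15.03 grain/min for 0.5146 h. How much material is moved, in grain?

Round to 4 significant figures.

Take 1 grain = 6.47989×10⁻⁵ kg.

15.03 grain/min → 1.62321×10⁻⁵ kg/s
0.5146 h → 1852.56 s
m = ṁ × t = 1.62321×10⁻⁵ × 1852.56 = 0.0300709 kg
In grain: 0.0300709 / 6.47989×10⁻⁵ = 464.065 grain

464.1 grain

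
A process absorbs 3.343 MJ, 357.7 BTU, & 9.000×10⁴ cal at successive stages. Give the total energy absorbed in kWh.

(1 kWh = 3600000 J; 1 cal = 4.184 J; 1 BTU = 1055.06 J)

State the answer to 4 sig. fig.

3.343 MJ × 1000000 = 3.343×10⁶ J
357.7 BTU × 1055.06 = 377395 J
9.000×10⁴ cal × 4.184 = 376560 J
Total: 3.343×10⁶ + 377395 + 376560 = 4.09696×10⁶ J
In kWh: 4.09696×10⁶ / 3600000 = 1.13804 kWh

1.138 kWh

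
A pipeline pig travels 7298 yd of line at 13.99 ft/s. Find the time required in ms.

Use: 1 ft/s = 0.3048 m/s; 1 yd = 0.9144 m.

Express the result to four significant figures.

1.565×10⁶ ms

7298 yd × 0.9144 = 6673.29 m
13.99 ft/s × 0.3048 = 4.26415 m/s
t = d / v = 6673.29 m / 4.26415 m/s = 1564.98 s
1564.98 s ÷ (0.001 s/ms) = 1.56498×10⁶ ms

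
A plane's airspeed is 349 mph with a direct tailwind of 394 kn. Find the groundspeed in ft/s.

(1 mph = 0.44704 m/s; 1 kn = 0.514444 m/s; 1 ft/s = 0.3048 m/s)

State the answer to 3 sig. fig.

1180 ft/s

349 mph × 0.44704 = 156.017 m/s
394 kn × 0.514444 = 202.691 m/s
Total: 156.017 + 202.691 = 358.708 m/s
In ft/s: 358.708 / 0.3048 = 1176.86 ft/s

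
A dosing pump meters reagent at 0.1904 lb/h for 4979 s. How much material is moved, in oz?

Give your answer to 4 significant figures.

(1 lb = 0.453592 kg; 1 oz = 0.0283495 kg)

0.1904 lb/h → 2.399×10⁻⁵ kg/s
m = ṁ × t = 2.399×10⁻⁵ × 4979 = 0.119446 kg
In oz: 0.119446 / 0.0283495 = 4.21334 oz

4.213 oz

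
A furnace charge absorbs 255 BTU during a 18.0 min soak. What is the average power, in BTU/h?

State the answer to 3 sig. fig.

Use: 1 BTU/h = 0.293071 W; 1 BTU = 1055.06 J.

255 BTU × 1055.06 = 269040 J
18.0 min × 60 = 1080 s
P = E / t = 269040 J / 1080 s = 249.111 W
249.111 W ÷ (0.293071 W/BTU/h) = 850.002 BTU/h

850 BTU/h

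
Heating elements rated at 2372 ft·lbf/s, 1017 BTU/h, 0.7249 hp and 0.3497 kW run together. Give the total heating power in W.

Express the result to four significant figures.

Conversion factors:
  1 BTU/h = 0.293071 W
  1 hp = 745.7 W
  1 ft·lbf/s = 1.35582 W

4404 W

2372 ft·lbf/s × 1.35582 = 3216.01 W
1017 BTU/h × 0.293071 = 298.053 W
0.7249 hp × 745.7 = 540.558 W
0.3497 kW × 1000 = 349.7 W
Sum: 3216.01 + 298.053 + 540.558 + 349.7 = 4404.32 W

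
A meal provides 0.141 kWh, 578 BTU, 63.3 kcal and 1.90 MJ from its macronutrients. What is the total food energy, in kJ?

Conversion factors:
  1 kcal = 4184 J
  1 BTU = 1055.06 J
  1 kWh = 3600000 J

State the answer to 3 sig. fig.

0.141 kWh × 3600000 → 507600 J
578 BTU × 1055.06 → 609825 J
63.3 kcal × 4184 → 264847 J
1.90 MJ × 1000000 → 1.9×10⁶ J
Total: 507600 + 609825 + 264847 + 1.9×10⁶ = 3.28227×10⁶ J
In kJ: 3.28227×10⁶ / 1000 = 3282.27 kJ

3280 kJ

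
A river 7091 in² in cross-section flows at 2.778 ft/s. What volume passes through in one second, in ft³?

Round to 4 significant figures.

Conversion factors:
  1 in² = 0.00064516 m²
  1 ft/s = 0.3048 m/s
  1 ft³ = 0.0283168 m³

2.778 ft/s × 0.3048 = 0.846734 m/s
7091 in² × 0.00064516 = 4.57483 m²
V = v × A × t = 0.846734 m/s × 4.57483 m² × 1 s = 3.87366 m³
3.87366 m³ ÷ (0.0283168 m³/ft³) = 136.797 ft³

136.8 ft³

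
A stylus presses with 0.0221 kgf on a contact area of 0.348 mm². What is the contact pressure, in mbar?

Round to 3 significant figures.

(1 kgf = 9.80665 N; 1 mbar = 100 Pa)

0.0221 kgf × 9.80665 = 0.216727 N
0.348 mm² × 10⁻⁶ = 3.48×10⁻⁷ m²
P = F / A = 0.216727 N / 3.48×10⁻⁷ m² = 622779 Pa
622779 Pa ÷ (100 Pa/mbar) = 6227.79 mbar

6230 mbar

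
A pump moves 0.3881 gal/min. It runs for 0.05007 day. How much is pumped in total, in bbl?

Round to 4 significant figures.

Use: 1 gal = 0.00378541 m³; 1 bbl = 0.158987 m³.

0.3881 gal/min → 2.44853×10⁻⁵ m³/s
0.05007 day → 4326.05 s
V = Q × t = 2.44853×10⁻⁵ × 4326.05 = 0.105925 m³
In bbl: 0.105925 / 0.158987 = 0.666249 bbl

0.6662 bbl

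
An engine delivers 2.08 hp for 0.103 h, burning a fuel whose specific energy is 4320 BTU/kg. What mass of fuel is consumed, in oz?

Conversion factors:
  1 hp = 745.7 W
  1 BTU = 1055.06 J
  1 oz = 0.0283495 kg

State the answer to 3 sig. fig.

4.45 oz

2.08 hp → 1551.06 W
0.103 h → 370.8 s
E = P × t = 1551.06 × 370.8 = 575133 J
4320 BTU/kg → 4.55786×10⁶ J/kg
m = E / e_s = 575133 / 4.55786×10⁶ = 0.126185 kg
In oz: 0.126185 / 0.0283495 = 4.45105 oz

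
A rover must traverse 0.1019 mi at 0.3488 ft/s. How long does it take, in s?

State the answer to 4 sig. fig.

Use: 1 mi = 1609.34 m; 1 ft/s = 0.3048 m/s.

1543 s

0.1019 mi × 1609.34 = 163.992 m
0.3488 ft/s × 0.3048 = 0.106314 m/s
t = d / v = 163.992 m / 0.106314 m/s = 1542.52 s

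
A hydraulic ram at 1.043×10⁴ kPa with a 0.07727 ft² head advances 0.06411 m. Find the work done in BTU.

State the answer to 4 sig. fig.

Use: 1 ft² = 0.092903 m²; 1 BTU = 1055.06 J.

1.043×10⁴ kPa → 1.043×10⁷ Pa
0.07727 ft² → 0.00717861 m²
F = P × A = 1.043×10⁷ × 0.00717861 = 74872.9 N
W = F × d = 74872.9 × 0.06411 = 4800.1 J
In BTU: 4800.1 / 1055.06 = 4.5496 BTU

4.550 BTU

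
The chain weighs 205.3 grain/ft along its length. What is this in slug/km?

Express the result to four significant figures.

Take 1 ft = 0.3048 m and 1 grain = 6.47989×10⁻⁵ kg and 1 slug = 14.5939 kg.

205.3 grain/ft × 6.47989×10⁻⁵ kg/grain ÷ 0.3048 m/ft = 0.0436457 kg/m
0.0436457 kg/m ÷ 14.5939 kg/slug × 1000 m/km = 2.99068 slug/km

2.991 slug/km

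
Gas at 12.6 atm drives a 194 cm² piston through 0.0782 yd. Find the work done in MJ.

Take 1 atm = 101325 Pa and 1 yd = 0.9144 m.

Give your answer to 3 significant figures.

0.00177 MJ

12.6 atm → 1.2767×10⁶ Pa
194 cm² → 0.0194 m²
F = P × A = 1.2767×10⁶ × 0.0194 = 24768 N
0.0782 yd → 0.0715061 m
W = F × d = 24768 × 0.0715061 = 1771.06 J
In MJ: 1771.06 / 1000000 = 0.00177106 MJ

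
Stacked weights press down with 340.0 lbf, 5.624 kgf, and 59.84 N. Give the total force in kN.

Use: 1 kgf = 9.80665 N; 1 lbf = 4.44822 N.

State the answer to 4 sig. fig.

1.627 kN

340.0 lbf × 4.44822 = 1512.39 N
5.624 kgf × 9.80665 = 55.1526 N
59.84 N (already N)
Sum: 1512.39 + 55.1526 + 59.84 = 1627.38 N
In kN: 1627.38 / 1000 = 1.62738 kN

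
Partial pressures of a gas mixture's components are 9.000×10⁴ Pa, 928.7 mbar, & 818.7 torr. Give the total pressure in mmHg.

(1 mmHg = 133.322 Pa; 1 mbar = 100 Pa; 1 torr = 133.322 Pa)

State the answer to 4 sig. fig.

2190 mmHg

9.000×10⁴ Pa (already Pa)
928.7 mbar × 100 = 92870 Pa
818.7 torr × 133.322 = 109151 Pa
Total: 90000 + 92870 + 109151 = 292021 Pa
In mmHg: 292021 / 133.322 = 2190.34 mmHg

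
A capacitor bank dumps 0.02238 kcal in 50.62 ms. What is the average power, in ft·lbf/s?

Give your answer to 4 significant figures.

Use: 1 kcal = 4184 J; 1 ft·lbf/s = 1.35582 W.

1364 ft·lbf/s

0.02238 kcal × 4184 = 93.6379 J
50.62 ms × 0.001 = 0.05062 s
P = E / t = 93.6379 J / 0.05062 s = 1849.82 W
1849.82 W ÷ (1.35582 W/ft·lbf/s) = 1364.36 ft·lbf/s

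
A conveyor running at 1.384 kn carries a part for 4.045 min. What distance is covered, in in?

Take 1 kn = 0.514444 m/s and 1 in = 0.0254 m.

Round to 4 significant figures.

1.384 kn × 0.514444 = 0.71199 m/s
4.045 min × 60 = 242.7 s
d = v × t = 0.71199 m/s × 242.7 s = 172.8 m
172.8 m ÷ (0.0254 m/in) = 6803.15 in

6803 in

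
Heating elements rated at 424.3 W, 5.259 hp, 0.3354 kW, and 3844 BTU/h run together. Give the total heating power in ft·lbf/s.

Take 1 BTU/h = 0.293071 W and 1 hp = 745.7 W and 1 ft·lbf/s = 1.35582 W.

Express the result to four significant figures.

424.3 W (already W)
5.259 hp × 745.7 → 3921.64 W
0.3354 kW × 1000 → 335.4 W
3844 BTU/h × 0.293071 → 1126.56 W
Total: 424.3 + 3921.64 + 335.4 + 1126.56 = 5807.9 W
In ft·lbf/s: 5807.9 / 1.35582 = 4283.68 ft·lbf/s

4284 ft·lbf/s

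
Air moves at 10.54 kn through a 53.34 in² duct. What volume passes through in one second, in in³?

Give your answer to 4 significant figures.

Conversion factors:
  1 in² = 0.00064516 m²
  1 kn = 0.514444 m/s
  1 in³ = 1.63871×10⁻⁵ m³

10.54 kn × 0.514444 → 5.42224 m/s
53.34 in² × 0.00064516 → 0.0344128 m²
V = v × A × t = 5.42224 m/s × 0.0344128 m² × 1 s = 0.186594 m³
0.186594 m³ ÷ (1.63871×10⁻⁵ m³/in³) = 11386.6 in³

1.139×10⁴ in³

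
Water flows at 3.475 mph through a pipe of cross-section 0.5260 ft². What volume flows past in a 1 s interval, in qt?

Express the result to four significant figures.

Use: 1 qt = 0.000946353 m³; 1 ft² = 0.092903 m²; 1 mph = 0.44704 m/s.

3.475 mph × 0.44704 = 1.55346 m/s
0.5260 ft² × 0.092903 = 0.048867 m²
V = v × A × t = 1.55346 m/s × 0.048867 m² × 1 s = 0.0759129 m³
0.0759129 m³ ÷ (0.000946353 m³/qt) = 80.2163 qt

80.22 qt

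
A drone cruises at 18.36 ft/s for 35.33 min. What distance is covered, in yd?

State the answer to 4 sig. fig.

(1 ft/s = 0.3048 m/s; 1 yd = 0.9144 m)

18.36 ft/s × 0.3048 → 5.59613 m/s
35.33 min × 60 → 2119.8 s
d = v × t = 5.59613 m/s × 2119.8 s = 11862.7 m
11862.7 m ÷ (0.9144 m/yd) = 12973.2 yd

1.297×10⁴ yd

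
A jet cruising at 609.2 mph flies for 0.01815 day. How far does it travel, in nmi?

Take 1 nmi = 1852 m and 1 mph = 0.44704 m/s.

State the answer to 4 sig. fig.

609.2 mph × 0.44704 = 272.337 m/s
0.01815 day × 86400 = 1568.16 s
d = v × t = 272.337 m/s × 1568.16 s = 427068 m
427068 m ÷ (1852 m/nmi) = 230.598 nmi

230.6 nmi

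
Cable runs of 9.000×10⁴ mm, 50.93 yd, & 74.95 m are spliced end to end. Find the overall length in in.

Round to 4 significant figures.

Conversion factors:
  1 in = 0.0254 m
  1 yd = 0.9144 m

9.000×10⁴ mm × 0.001 → 90 m
50.93 yd × 0.9144 → 46.5704 m
74.95 m (already m)
Total: 90 + 46.5704 + 74.95 = 211.52 m
In in: 211.52 / 0.0254 = 8327.56 in

8328 in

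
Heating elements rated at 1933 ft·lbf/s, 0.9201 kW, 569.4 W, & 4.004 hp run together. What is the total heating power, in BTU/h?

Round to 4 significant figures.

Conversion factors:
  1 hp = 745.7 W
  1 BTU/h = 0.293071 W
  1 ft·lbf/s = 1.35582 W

1933 ft·lbf/s × 1.35582 = 2620.8 W
0.9201 kW × 1000 = 920.1 W
569.4 W (already W)
4.004 hp × 745.7 = 2985.78 W
Combined: 2620.8 + 920.1 + 569.4 + 2985.78 = 7096.08 W
In BTU/h: 7096.08 / 0.293071 = 24212.8 BTU/h

2.421×10⁴ BTU/h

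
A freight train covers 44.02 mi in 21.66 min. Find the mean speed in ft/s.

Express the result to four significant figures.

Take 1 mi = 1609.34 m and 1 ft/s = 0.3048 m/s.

44.02 mi × 1609.34 = 70843.1 m
21.66 min × 60 = 1299.6 s
v = d / t = 70843.1 m / 1299.6 s = 54.5115 m/s
54.5115 m/s ÷ (0.3048 m/s/ft/s) = 178.844 ft/s

178.8 ft/s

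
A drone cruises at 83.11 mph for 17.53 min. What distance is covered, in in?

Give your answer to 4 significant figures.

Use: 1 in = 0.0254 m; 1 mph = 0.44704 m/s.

83.11 mph × 0.44704 = 37.1535 m/s
17.53 min × 60 = 1051.8 s
d = v × t = 37.1535 m/s × 1051.8 s = 39078.1 m
39078.1 m ÷ (0.0254 m/in) = 1.53851×10⁶ in

1.539×10⁶ in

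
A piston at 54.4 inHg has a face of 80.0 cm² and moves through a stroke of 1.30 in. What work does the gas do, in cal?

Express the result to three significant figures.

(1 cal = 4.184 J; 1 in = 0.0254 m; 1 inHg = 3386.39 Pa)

54.4 inHg → 184220 Pa
80.0 cm² → 0.008 m²
F = P × A = 184220 × 0.008 = 1473.76 N
1.30 in → 0.03302 m
W = F × d = 1473.76 × 0.03302 = 48.6636 J
In cal: 48.6636 / 4.184 = 11.6309 cal

11.6 cal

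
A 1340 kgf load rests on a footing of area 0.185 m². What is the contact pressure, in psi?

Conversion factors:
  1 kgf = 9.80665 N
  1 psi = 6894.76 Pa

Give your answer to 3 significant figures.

1340 kgf × 9.80665 → 13140.9 N
P = F / A = 13140.9 N / 0.185 m² = 71031.9 Pa
71031.9 Pa ÷ (6894.76 Pa/psi) = 10.3023 psi

10.3 psi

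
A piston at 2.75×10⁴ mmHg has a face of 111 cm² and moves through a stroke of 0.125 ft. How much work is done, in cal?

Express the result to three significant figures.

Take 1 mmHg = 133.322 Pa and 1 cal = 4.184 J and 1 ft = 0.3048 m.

371 cal

2.75×10⁴ mmHg → 3.66636×10⁶ Pa
111 cm² → 0.0111 m²
F = P × A = 3.66636×10⁶ × 0.0111 = 40696.6 N
0.125 ft → 0.0381 m
W = F × d = 40696.6 × 0.0381 = 1550.54 J
In cal: 1550.54 / 4.184 = 370.588 cal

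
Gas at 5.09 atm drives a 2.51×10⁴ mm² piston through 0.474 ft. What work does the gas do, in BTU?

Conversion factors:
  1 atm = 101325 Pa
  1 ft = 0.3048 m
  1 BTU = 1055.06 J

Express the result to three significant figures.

5.09 atm → 515744 Pa
2.51×10⁴ mm² → 0.0251 m²
F = P × A = 515744 × 0.0251 = 12945.2 N
0.474 ft → 0.144475 m
W = F × d = 12945.2 × 0.144475 = 1870.26 J
In BTU: 1870.26 / 1055.06 = 1.77266 BTU

1.77 BTU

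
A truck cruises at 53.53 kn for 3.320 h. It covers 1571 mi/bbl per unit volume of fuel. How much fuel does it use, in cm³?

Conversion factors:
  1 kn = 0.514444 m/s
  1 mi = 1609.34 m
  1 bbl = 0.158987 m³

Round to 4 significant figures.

53.53 kn → 27.5382 m/s
3.320 h → 11952 s
d = v × t = 27.5382 × 11952 = 329137 m
1571 mi/bbl → 1.59024×10⁷ m/m³
V = d / (distance per unit fuel) = 329137 / 1.59024×10⁷ = 0.0206973 m³
In cm³: 0.0206973 / 10⁻⁶ = 20697.3 cm³

2.070×10⁴ cm³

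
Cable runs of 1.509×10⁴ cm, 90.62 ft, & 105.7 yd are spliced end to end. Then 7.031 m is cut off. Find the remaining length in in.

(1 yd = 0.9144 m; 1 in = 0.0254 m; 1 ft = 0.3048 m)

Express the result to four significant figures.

1.509×10⁴ cm × 0.01 = 150.9 m
90.62 ft × 0.3048 = 27.621 m
105.7 yd × 0.9144 = 96.6521 m
7.031 m (already m)
Sum: 150.9 + 27.621 + 96.6521 − 7.031 = 268.142 m
In in: 268.142 / 0.0254 = 10556.8 in

1.056×10⁴ in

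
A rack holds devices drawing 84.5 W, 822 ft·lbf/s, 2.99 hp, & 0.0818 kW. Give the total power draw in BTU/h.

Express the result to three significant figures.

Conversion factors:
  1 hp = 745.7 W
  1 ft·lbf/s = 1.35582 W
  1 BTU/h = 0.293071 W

84.5 W (already W)
822 ft·lbf/s × 1.35582 = 1114.48 W
2.99 hp × 745.7 = 2229.64 W
0.0818 kW × 1000 = 81.8 W
Total: 84.5 + 1114.48 + 2229.64 + 81.8 = 3510.42 W
In BTU/h: 3510.42 / 0.293071 = 11978.1 BTU/h

1.20×10⁴ BTU/h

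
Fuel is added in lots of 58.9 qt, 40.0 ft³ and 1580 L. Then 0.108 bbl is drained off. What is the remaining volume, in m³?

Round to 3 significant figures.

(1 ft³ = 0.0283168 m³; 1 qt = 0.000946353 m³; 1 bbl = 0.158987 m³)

58.9 qt × 0.000946353 = 0.0557402 m³
40.0 ft³ × 0.0283168 = 1.13267 m³
1580 L × 0.001 = 1.58 m³
0.108 bbl × 0.158987 = 0.0171706 m³
Net: 0.0557402 + 1.13267 + 1.58 − 0.0171706 = 2.75124 m³

2.75 m³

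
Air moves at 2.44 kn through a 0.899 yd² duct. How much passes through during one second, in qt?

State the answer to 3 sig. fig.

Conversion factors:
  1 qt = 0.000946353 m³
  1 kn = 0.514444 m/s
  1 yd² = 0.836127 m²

2.44 kn × 0.514444 → 1.25524 m/s
0.899 yd² × 0.836127 → 0.751678 m²
V = v × A × t = 1.25524 m/s × 0.751678 m² × 1 s = 0.943536 m³
0.943536 m³ ÷ (0.000946353 m³/qt) = 997.023 qt

997 qt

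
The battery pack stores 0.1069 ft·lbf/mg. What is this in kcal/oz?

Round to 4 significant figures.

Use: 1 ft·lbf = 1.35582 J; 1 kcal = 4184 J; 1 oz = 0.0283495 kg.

0.9820 kcal/oz

0.1069 ft·lbf/mg × 1.35582 J/ft·lbf ÷ 10⁻⁶ kg/mg = 144937 J/kg
144937 J/kg ÷ 4184 J/kcal × 0.0283495 kg/oz = 0.982049 kcal/oz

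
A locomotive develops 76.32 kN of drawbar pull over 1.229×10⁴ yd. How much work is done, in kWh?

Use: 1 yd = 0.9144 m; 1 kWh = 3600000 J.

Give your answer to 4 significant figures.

238.2 kWh

76.32 kN × 1000 = 76320 N
1.229×10⁴ yd × 0.9144 = 11238 m
W = F × d = 76320 N × 11238 m = 8.57684×10⁸ J
8.57684×10⁸ J ÷ (3600000 J/kWh) = 238.246 kWh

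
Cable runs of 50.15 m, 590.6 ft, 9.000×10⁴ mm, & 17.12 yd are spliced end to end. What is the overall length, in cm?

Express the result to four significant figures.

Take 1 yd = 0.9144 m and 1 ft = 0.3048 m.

3.358×10⁴ cm

50.15 m (already m)
590.6 ft × 0.3048 = 180.015 m
9.000×10⁴ mm × 0.001 = 90 m
17.12 yd × 0.9144 = 15.6545 m
Total: 50.15 + 180.015 + 90 + 15.6545 = 335.82 m
In cm: 335.82 / 0.01 = 33582 cm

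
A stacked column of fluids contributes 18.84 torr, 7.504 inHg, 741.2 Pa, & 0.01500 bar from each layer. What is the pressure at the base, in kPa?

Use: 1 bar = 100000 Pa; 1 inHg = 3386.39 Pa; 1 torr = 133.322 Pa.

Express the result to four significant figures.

18.84 torr × 133.322 = 2511.79 Pa
7.504 inHg × 3386.39 = 25411.5 Pa
741.2 Pa (already Pa)
0.01500 bar × 100000 = 1500 Pa
Combined: 2511.79 + 25411.5 + 741.2 + 1500 = 30164.5 Pa
In kPa: 30164.5 / 1000 = 30.1645 kPa

30.16 kPa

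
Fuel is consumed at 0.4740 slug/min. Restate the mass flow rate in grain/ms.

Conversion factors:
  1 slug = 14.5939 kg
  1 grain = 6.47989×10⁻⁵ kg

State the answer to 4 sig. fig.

0.4740 slug/min × 14.5939 kg/slug ÷ 60 s/min = 0.115292 kg/s
0.115292 kg/s ÷ 6.47989×10⁻⁵ kg/grain × 0.001 s/ms = 1.77923 grain/ms

1.779 grain/ms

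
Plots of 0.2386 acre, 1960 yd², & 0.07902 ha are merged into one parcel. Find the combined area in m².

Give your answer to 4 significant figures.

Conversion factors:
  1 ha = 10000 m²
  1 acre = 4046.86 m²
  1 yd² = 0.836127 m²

0.2386 acre × 4046.86 = 965.581 m²
1960 yd² × 0.836127 = 1638.81 m²
0.07902 ha × 10000 = 790.2 m²
Total: 965.581 + 1638.81 + 790.2 = 3394.59 m²

3395 m²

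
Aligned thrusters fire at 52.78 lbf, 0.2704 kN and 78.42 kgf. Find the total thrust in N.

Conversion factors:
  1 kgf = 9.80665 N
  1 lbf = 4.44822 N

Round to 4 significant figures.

52.78 lbf × 4.44822 = 234.777 N
0.2704 kN × 1000 = 270.4 N
78.42 kgf × 9.80665 = 769.037 N
Sum: 234.777 + 270.4 + 769.037 = 1274.21 N

1274 N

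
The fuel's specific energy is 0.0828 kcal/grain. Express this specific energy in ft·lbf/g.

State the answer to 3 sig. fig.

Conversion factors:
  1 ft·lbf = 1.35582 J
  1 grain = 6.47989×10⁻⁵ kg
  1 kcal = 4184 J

3940 ft·lbf/g

0.0828 kcal/grain × 4184 J/kcal ÷ 6.47989×10⁻⁵ kg/grain = 5.34631×10⁶ J/kg
5.34631×10⁶ J/kg ÷ 1.35582 J/ft·lbf × 0.001 kg/g = 3943.23 ft·lbf/g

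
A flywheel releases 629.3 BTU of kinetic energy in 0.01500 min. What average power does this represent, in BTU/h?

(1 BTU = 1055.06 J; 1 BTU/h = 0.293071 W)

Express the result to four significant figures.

629.3 BTU × 1055.06 → 663949 J
0.01500 min × 60 → 0.9 s
P = E / t = 663949 J / 0.9 s = 737721 W
737721 W ÷ (0.293071 W/BTU/h) = 2.51721×10⁶ BTU/h

2.517×10⁶ BTU/h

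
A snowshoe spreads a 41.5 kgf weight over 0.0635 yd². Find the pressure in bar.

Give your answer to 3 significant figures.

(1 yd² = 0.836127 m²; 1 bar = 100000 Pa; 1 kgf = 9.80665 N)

41.5 kgf × 9.80665 = 406.976 N
0.0635 yd² × 0.836127 = 0.0530941 m²
P = F / A = 406.976 N / 0.0530941 m² = 7665.18 Pa
7665.18 Pa ÷ (100000 Pa/bar) = 0.0766518 bar

0.0767 bar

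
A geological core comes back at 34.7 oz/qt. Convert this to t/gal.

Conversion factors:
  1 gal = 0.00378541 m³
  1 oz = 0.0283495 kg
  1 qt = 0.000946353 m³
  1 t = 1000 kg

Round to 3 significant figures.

0.00393 t/gal

34.7 oz/qt × 0.0283495 kg/oz ÷ 0.000946353 m³/qt = 1039.49 kg/m³
1039.49 kg/m³ ÷ 1000 kg/t × 0.00378541 m³/gal = 0.0039349 t/gal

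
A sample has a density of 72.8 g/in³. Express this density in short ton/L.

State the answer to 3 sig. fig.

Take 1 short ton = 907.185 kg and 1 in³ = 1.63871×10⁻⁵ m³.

72.8 g/in³ × 0.001 kg/g ÷ 1.63871×10⁻⁵ m³/in³ = 4442.52 kg/m³
4442.52 kg/m³ ÷ 907.185 kg/short ton × 0.001 m³/L = 0.00489704 short ton/L

0.00490 short ton/L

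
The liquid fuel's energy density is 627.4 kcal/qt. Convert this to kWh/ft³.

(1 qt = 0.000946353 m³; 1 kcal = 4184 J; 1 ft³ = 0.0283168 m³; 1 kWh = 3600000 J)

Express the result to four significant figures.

21.82 kWh/ft³

627.4 kcal/qt × 4184 J/kcal ÷ 0.000946353 m³/qt = 2.77385×10⁹ J/m³
2.77385×10⁹ J/m³ ÷ 3600000 J/kWh × 0.0283168 m³/ft³ = 21.8185 kWh/ft³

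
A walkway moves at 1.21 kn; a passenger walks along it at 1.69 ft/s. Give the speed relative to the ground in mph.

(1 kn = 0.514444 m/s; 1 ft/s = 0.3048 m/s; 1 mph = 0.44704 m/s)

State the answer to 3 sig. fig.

2.54 mph

1.21 kn × 0.514444 → 0.622477 m/s
1.69 ft/s × 0.3048 → 0.515112 m/s
Sum: 0.622477 + 0.515112 = 1.13759 m/s
In mph: 1.13759 / 0.44704 = 2.54472 mph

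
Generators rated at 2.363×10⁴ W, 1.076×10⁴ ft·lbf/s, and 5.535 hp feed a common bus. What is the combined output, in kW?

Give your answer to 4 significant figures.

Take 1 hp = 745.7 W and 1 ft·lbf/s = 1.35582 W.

2.363×10⁴ W (already W)
1.076×10⁴ ft·lbf/s × 1.35582 → 14588.6 W
5.535 hp × 745.7 → 4127.45 W
Combined: 23630 + 14588.6 + 4127.45 = 42346 W
In kW: 42346 / 1000 = 42.346 kW

42.35 kW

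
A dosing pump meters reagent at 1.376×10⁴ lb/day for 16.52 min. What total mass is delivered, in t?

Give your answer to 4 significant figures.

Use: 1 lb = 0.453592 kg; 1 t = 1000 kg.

0.07160 t

1.376×10⁴ lb/day → 0.0722387 kg/s
16.52 min → 991.2 s
m = ṁ × t = 0.0722387 × 991.2 = 71.603 kg
In t: 71.603 / 1000 = 0.071603 t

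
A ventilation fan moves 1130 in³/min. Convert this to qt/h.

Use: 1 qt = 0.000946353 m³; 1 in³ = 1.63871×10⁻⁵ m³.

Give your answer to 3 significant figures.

1130 in³/min × 1.63871×10⁻⁵ m³/in³ ÷ 60 s/min = 3.08624×10⁻⁴ m³/s
3.08624×10⁻⁴ m³/s ÷ 0.000946353 m³/qt × 3600 s/h = 1174.03 qt/h

1170 qt/h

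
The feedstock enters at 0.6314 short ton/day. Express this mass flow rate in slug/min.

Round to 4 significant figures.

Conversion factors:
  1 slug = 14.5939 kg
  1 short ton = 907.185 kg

0.02726 slug/min

0.6314 short ton/day × 907.185 kg/short ton ÷ 86400 s/day = 0.00662959 kg/s
0.00662959 kg/s ÷ 14.5939 kg/slug × 60 s/min = 0.0272563 slug/min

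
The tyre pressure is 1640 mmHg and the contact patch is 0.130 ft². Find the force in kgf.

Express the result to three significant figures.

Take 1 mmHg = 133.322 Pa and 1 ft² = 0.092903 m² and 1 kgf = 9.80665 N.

1640 mmHg × 133.322 = 218648 Pa
0.130 ft² × 0.092903 = 0.0120774 m²
F = P × A = 218648 Pa × 0.0120774 m² = 2640.7 N
2640.7 N ÷ (9.80665 N/kgf) = 269.276 kgf

269 kgf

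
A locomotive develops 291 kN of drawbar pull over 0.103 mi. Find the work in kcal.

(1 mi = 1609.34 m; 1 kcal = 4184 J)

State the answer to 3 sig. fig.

291 kN × 1000 = 291000 N
0.103 mi × 1609.34 = 165.762 m
W = F × d = 291000 N × 165.762 m = 4.82367×10⁷ J
4.82367×10⁷ J ÷ (4184 J/kcal) = 11528.8 kcal

1.15×10⁴ kcal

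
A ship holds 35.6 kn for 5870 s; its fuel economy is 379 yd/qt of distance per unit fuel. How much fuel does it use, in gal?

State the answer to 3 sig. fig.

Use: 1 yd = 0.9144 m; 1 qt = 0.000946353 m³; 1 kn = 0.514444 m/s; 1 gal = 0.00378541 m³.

77.6 gal

35.6 kn → 18.3142 m/s
d = v × t = 18.3142 × 5870 = 107504 m
379 yd/qt → 366203 m/m³
V = d / (distance per unit fuel) = 107504 / 366203 = 0.293564 m³
In gal: 0.293564 / 0.00378541 = 77.5514 gal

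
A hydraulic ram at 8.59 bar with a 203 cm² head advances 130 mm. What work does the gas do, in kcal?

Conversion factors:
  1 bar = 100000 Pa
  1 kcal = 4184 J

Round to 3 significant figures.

8.59 bar → 859000 Pa
203 cm² → 0.0203 m²
F = P × A = 859000 × 0.0203 = 17437.7 N
130 mm → 0.13 m
W = F × d = 17437.7 × 0.13 = 2266.9 J
In kcal: 2266.9 / 4184 = 0.541802 kcal

0.542 kcal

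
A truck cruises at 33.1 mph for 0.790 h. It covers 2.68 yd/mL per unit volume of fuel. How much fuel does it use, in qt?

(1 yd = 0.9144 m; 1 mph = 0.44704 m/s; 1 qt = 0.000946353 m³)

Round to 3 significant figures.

18.1 qt

33.1 mph → 14.797 m/s
0.790 h → 2844 s
d = v × t = 14.797 × 2844 = 42082.7 m
2.68 yd/mL → 2.45059×10⁶ m/m³
V = d / (distance per unit fuel) = 42082.7 / 2.45059×10⁶ = 0.0171725 m³
In qt: 0.0171725 / 0.000946353 = 18.146 qt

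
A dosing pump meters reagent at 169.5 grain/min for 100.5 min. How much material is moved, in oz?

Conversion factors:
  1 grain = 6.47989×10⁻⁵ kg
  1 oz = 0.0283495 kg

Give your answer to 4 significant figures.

169.5 grain/min → 1.83057×10⁻⁴ kg/s
100.5 min → 6030 s
m = ṁ × t = 1.83057×10⁻⁴ × 6030 = 1.10383 kg
In oz: 1.10383 / 0.0283495 = 38.9365 oz

38.94 oz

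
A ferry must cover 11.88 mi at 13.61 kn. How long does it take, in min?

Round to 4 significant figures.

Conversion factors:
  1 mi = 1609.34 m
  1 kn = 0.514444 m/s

11.88 mi × 1609.34 = 19119 m
13.61 kn × 0.514444 = 7.00158 m/s
t = d / v = 19119 m / 7.00158 m/s = 2730.67 s
2730.67 s ÷ (60 s/min) = 45.5112 min

45.51 min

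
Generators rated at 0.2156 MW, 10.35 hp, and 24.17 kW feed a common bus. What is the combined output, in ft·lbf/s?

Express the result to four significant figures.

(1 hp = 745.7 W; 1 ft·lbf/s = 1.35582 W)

1.825×10⁵ ft·lbf/s

0.2156 MW × 1000000 = 215600 W
10.35 hp × 745.7 = 7718 W
24.17 kW × 1000 = 24170 W
Total: 215600 + 7718 + 24170 = 247488 W
In ft·lbf/s: 247488 / 1.35582 = 182538 ft·lbf/s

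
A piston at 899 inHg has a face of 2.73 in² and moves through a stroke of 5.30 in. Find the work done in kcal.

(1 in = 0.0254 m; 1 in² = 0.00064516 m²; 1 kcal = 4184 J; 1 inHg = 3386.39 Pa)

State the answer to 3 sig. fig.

899 inHg → 3.04436×10⁶ Pa
2.73 in² → 0.00176129 m²
F = P × A = 3.04436×10⁶ × 0.00176129 = 5362 N
5.30 in → 0.13462 m
W = F × d = 5362 × 0.13462 = 721.832 J
In kcal: 721.832 / 4184 = 0.172522 kcal

0.173 kcal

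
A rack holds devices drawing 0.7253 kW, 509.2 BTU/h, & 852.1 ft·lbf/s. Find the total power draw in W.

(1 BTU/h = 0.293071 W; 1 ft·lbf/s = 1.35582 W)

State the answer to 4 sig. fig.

0.7253 kW × 1000 = 725.3 W
509.2 BTU/h × 0.293071 = 149.232 W
852.1 ft·lbf/s × 1.35582 = 1155.29 W
Total: 725.3 + 149.232 + 1155.29 = 2029.82 W

2030 W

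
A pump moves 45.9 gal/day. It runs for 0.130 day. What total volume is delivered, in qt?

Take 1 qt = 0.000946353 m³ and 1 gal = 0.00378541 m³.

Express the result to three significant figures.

45.9 gal/day → 2.011×10⁻⁶ m³/s
0.130 day → 11232 s
V = Q × t = 2.011×10⁻⁶ × 11232 = 0.0225876 m³
In qt: 0.0225876 / 0.000946353 = 23.868 qt

23.9 qt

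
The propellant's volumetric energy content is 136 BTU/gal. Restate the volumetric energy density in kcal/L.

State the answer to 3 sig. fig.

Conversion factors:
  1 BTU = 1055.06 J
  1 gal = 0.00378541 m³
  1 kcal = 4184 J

9.06 kcal/L

136 BTU/gal × 1055.06 J/BTU ÷ 0.00378541 m³/gal = 3.79056×10⁷ J/m³
3.79056×10⁷ J/m³ ÷ 4184 J/kcal × 0.001 m³/L = 9.05966 kcal/L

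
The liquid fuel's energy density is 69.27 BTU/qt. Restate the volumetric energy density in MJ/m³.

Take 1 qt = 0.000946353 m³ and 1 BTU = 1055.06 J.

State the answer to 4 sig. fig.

77.23 MJ/m³

69.27 BTU/qt × 1055.06 J/BTU ÷ 0.000946353 m³/qt = 7.7227×10⁷ J/m³
7.7227×10⁷ J/m³ ÷ 1000000 J/MJ = 77.227 MJ/m³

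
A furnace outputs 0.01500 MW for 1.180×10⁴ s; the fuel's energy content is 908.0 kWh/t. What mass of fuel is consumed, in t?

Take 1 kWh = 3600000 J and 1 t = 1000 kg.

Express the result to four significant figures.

0.01500 MW → 15000 W
E = P × t = 15000 × 11800 = 1.77×10⁸ J
908.0 kWh/t → 3.2688×10⁶ J/kg
m = E / e_s = 1.77×10⁸ / 3.2688×10⁶ = 54.1483 kg
In t: 54.1483 / 1000 = 0.0541483 t

0.05415 t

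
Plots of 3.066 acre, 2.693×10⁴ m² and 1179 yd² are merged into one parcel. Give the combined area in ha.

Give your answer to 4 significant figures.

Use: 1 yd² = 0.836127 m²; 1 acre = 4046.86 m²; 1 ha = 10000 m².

3.066 acre × 4046.86 = 12407.7 m²
2.693×10⁴ m² (already m²)
1179 yd² × 0.836127 = 985.794 m²
Sum: 12407.7 + 26930 + 985.794 = 40323.5 m²
In ha: 40323.5 / 10000 = 4.03235 ha

4.032 ha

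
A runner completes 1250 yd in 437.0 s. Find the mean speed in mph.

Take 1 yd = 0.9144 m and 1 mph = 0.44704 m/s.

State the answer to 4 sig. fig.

1250 yd × 0.9144 = 1143 m
v = d / t = 1143 m / 437 s = 2.61556 m/s
2.61556 m/s ÷ (0.44704 m/s/mph) = 5.85084 mph

5.851 mph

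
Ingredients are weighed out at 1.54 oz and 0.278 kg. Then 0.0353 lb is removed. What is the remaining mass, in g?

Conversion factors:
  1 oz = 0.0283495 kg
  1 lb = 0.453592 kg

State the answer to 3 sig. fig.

306 g

1.54 oz × 0.0283495 = 0.0436582 kg
0.278 kg (already kg)
0.0353 lb × 0.453592 = 0.0160118 kg
Net: 0.0436582 + 0.278 − 0.0160118 = 0.305646 kg
In g: 0.305646 / 0.001 = 305.646 g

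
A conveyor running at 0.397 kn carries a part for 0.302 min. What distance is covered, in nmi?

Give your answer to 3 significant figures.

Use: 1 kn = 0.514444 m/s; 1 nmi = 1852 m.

0.00200 nmi

0.397 kn × 0.514444 → 0.204234 m/s
0.302 min × 60 → 18.12 s
d = v × t = 0.204234 m/s × 18.12 s = 3.70072 m
3.70072 m ÷ (1852 m/nmi) = 0.00199823 nmi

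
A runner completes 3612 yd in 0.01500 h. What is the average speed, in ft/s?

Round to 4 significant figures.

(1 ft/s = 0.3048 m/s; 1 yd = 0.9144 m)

3612 yd × 0.9144 = 3302.81 m
0.01500 h × 3600 = 54 s
v = d / t = 3302.81 m / 54 s = 61.1631 m/s
61.1631 m/s ÷ (0.3048 m/s/ft/s) = 200.666 ft/s

200.7 ft/s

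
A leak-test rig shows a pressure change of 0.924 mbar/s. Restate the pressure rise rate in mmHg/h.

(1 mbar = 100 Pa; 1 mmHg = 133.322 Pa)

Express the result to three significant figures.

0.924 mbar/s × 100 Pa/mbar = 92.4 Pa/s
92.4 Pa/s ÷ 133.322 Pa/mmHg × 3600 s/h = 2495.01 mmHg/h

2500 mmHg/h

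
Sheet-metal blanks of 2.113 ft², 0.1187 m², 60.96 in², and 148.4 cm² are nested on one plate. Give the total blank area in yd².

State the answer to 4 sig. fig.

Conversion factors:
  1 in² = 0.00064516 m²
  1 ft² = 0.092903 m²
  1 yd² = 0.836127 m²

0.4415 yd²

2.113 ft² × 0.092903 → 0.196304 m²
0.1187 m² (already m²)
60.96 in² × 0.00064516 → 0.039329 m²
148.4 cm² × 0.0001 → 0.01484 m²
Combined: 0.196304 + 0.1187 + 0.039329 + 0.01484 = 0.369173 m²
In yd²: 0.369173 / 0.836127 = 0.441527 yd²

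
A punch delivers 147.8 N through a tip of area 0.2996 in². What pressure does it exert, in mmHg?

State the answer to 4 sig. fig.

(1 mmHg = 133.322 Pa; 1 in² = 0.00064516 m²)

5735 mmHg

0.2996 in² × 0.00064516 = 1.9329×10⁻⁴ m²
P = F / A = 147.8 N / 1.9329×10⁻⁴ m² = 764654 Pa
764654 Pa ÷ (133.322 Pa/mmHg) = 5735.39 mmHg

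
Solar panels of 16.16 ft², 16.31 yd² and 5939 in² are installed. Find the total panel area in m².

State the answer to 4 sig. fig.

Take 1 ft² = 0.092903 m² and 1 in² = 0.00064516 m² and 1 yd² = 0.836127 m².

18.97 m²

16.16 ft² × 0.092903 = 1.50131 m²
16.31 yd² × 0.836127 = 13.6372 m²
5939 in² × 0.00064516 = 3.83161 m²
Total: 1.50131 + 13.6372 + 3.83161 = 18.9701 m²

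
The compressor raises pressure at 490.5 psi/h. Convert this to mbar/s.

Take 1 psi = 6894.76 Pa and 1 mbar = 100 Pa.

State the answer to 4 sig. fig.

9.394 mbar/s

490.5 psi/h × 6894.76 Pa/psi ÷ 3600 s/h = 939.411 Pa/s
939.411 Pa/s ÷ 100 Pa/mbar = 9.39411 mbar/s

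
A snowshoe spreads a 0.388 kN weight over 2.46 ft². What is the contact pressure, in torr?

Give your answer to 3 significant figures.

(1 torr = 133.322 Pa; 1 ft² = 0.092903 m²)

0.388 kN × 1000 → 388 N
2.46 ft² × 0.092903 → 0.228541 m²
P = F / A = 388 N / 0.228541 m² = 1697.73 Pa
1697.73 Pa ÷ (133.322 Pa/torr) = 12.7341 torr

12.7 torr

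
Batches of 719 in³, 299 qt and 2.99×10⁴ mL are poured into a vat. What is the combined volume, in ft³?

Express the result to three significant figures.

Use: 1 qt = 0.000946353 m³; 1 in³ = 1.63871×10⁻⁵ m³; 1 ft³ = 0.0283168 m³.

11.5 ft³

719 in³ × 1.63871×10⁻⁵ = 0.0117823 m³
299 qt × 0.000946353 = 0.28296 m³
2.99×10⁴ mL × 10⁻⁶ = 0.0299 m³
Sum: 0.0117823 + 0.28296 + 0.0299 = 0.324642 m³
In ft³: 0.324642 / 0.0283168 = 11.4646 ft³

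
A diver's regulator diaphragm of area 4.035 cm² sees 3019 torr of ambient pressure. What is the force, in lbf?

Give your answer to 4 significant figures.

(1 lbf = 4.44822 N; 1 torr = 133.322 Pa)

3019 torr × 133.322 = 402499 Pa
4.035 cm² × 0.0001 = 4.035×10⁻⁴ m²
F = P × A = 402499 Pa × 4.035×10⁻⁴ m² = 162.408 N
162.408 N ÷ (4.44822 N/lbf) = 36.5108 lbf

36.51 lbf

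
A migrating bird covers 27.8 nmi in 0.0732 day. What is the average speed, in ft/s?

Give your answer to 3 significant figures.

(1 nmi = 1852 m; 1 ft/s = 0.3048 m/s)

26.7 ft/s

27.8 nmi × 1852 = 51485.6 m
0.0732 day × 86400 = 6324.48 s
v = d / t = 51485.6 m / 6324.48 s = 8.14069 m/s
8.14069 m/s ÷ (0.3048 m/s/ft/s) = 26.7083 ft/s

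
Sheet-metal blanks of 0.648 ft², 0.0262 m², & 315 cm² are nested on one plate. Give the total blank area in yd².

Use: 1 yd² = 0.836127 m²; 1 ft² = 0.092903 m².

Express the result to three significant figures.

0.648 ft² × 0.092903 = 0.0602011 m²
0.0262 m² (already m²)
315 cm² × 0.0001 = 0.0315 m²
Combined: 0.0602011 + 0.0262 + 0.0315 = 0.117901 m²
In yd²: 0.117901 / 0.836127 = 0.141008 yd²

0.141 yd²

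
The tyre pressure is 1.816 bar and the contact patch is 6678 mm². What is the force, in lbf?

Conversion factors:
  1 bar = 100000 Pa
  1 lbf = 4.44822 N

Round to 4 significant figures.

272.6 lbf

1.816 bar × 100000 → 181600 Pa
6678 mm² × 10⁻⁶ → 0.006678 m²
F = P × A = 181600 Pa × 0.006678 m² = 1212.72 N
1212.72 N ÷ (4.44822 N/lbf) = 272.63 lbf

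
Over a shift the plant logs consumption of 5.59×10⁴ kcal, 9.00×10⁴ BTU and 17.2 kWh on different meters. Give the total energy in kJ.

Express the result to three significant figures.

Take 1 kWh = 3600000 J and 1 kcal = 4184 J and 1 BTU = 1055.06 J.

5.59×10⁴ kcal × 4184 → 2.33886×10⁸ J
9.00×10⁴ BTU × 1055.06 → 9.49554×10⁷ J
17.2 kWh × 3600000 → 6.192×10⁷ J
Total: 2.33886×10⁸ + 9.49554×10⁷ + 6.192×10⁷ = 3.90761×10⁸ J
In kJ: 3.90761×10⁸ / 1000 = 390761 kJ

3.91×10⁵ kJ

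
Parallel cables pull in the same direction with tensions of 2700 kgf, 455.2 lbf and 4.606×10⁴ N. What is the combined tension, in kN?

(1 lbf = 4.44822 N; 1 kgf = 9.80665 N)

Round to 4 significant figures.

2700 kgf × 9.80665 → 26478 N
455.2 lbf × 4.44822 → 2024.83 N
4.606×10⁴ N (already N)
Sum: 26478 + 2024.83 + 46060 = 74562.8 N
In kN: 74562.8 / 1000 = 74.5628 kN

74.56 kN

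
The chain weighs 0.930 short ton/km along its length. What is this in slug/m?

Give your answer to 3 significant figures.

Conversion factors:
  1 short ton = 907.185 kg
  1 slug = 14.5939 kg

0.930 short ton/km × 907.185 kg/short ton ÷ 1000 m/km = 0.843682 kg/m
0.843682 kg/m ÷ 14.5939 kg/slug = 0.0578106 slug/m

0.0578 slug/m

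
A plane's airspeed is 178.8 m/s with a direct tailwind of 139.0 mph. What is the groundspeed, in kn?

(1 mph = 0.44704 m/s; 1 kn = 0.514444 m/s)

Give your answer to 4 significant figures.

468.3 kn

178.8 m/s (already m/s)
139.0 mph × 0.44704 → 62.1386 m/s
Combined: 178.8 + 62.1386 = 240.939 m/s
In kn: 240.939 / 0.514444 = 468.348 kn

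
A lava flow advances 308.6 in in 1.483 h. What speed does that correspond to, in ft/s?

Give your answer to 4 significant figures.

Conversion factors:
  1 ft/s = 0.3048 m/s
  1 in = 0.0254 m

308.6 in × 0.0254 → 7.83844 m
1.483 h × 3600 → 5338.8 s
v = d / t = 7.83844 m / 5338.8 s = 0.0014682 m/s
0.0014682 m/s ÷ (0.3048 m/s/ft/s) = 0.00481693 ft/s

0.004817 ft/s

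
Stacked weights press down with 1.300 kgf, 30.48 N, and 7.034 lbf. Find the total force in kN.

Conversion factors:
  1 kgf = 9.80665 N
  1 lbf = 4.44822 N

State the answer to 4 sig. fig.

0.07452 kN

1.300 kgf × 9.80665 → 12.7486 N
30.48 N (already N)
7.034 lbf × 4.44822 → 31.2888 N
Total: 12.7486 + 30.48 + 31.2888 = 74.5174 N
In kN: 74.5174 / 1000 = 0.0745174 kN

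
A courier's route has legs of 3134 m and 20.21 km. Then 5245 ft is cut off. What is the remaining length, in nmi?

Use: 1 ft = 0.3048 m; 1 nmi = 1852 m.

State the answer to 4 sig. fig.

3134 m (already m)
20.21 km × 1000 = 20210 m
5245 ft × 0.3048 = 1598.68 m
Net: 3134 + 20210 − 1598.68 = 21745.3 m
In nmi: 21745.3 / 1852 = 11.7415 nmi

11.74 nmi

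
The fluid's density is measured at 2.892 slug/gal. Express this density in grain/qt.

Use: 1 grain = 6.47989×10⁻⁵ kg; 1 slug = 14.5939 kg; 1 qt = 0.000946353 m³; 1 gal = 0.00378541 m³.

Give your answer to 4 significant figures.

2.892 slug/gal × 14.5939 kg/slug ÷ 0.00378541 m³/gal = 11149.5 kg/m³
11149.5 kg/m³ ÷ 6.47989×10⁻⁵ kg/grain × 0.000946353 m³/qt = 162832 grain/qt

1.628×10⁵ grain/qt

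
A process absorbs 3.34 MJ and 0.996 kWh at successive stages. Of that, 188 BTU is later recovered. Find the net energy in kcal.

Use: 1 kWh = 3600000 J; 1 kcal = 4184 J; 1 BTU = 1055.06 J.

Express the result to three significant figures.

3.34 MJ × 1000000 = 3.34×10⁶ J
0.996 kWh × 3600000 = 3.5856×10⁶ J
188 BTU × 1055.06 = 198351 J
Net: 3.34×10⁶ + 3.5856×10⁶ − 198351 = 6.72725×10⁶ J
In kcal: 6.72725×10⁶ / 4184 = 1607.85 kcal

1610 kcal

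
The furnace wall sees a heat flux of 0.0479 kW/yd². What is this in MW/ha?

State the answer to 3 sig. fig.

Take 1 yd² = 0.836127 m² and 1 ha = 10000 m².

0.0479 kW/yd² × 1000 W/kW ÷ 0.836127 m²/yd² = 57.2879 W/m²
57.2879 W/m² ÷ 1000000 W/MW × 10000 m²/ha = 0.572879 MW/ha

0.573 MW/ha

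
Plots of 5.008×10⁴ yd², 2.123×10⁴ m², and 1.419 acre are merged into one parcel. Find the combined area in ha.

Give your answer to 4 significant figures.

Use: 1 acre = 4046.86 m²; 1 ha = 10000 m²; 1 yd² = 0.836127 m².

5.008×10⁴ yd² × 0.836127 = 41873.2 m²
2.123×10⁴ m² (already m²)
1.419 acre × 4046.86 = 5742.49 m²
Sum: 41873.2 + 21230 + 5742.49 = 68845.7 m²
In ha: 68845.7 / 10000 = 6.88457 ha

6.885 ha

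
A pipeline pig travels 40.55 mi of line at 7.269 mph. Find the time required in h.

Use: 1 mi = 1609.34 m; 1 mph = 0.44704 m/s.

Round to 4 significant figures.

40.55 mi × 1609.34 = 65258.7 m
7.269 mph × 0.44704 = 3.24953 m/s
t = d / v = 65258.7 m / 3.24953 m/s = 20082.5 s
20082.5 s ÷ (3600 s/h) = 5.57847 h

5.578 h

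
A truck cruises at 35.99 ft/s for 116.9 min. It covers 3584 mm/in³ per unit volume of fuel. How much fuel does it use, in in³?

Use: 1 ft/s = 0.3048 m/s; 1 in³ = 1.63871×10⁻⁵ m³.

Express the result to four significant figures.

35.99 ft/s → 10.9698 m/s
116.9 min → 7014 s
d = v × t = 10.9698 × 7014 = 76942.2 m
3584 mm/in³ → 218709 m/m³
V = d / (distance per unit fuel) = 76942.2 / 218709 = 0.351802 m³
In in³: 0.351802 / 1.63871×10⁻⁵ = 21468.2 in³

2.147×10⁴ in³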